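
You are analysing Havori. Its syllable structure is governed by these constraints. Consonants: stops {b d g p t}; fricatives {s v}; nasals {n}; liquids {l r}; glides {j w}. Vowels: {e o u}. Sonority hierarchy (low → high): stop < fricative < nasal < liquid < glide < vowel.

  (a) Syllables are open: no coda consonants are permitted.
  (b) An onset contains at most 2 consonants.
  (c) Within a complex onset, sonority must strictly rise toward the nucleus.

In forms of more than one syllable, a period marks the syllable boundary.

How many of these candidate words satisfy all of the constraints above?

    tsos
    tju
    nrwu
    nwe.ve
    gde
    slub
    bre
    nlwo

3

tsos — violates constraint (a): syllable 1 coda /s/ has 1 consonant (> 0) → ill-formed
tju — σ1 onset /tj/ (1→5 rises), coda /∅/ ok → well-formed
nrwu — violates constraint (b): syllable 1 onset /nrw/ has 3 consonants (> 2) → ill-formed
nwe.ve — σ1 onset /nw/ (3→5 rises), coda /∅/ ok; σ2 onset /v/, coda /∅/ ok → well-formed
gde — violates constraint (c): syllable 1 onset /gd/: /g/ (stop, 1) → /d/ (stop, 1) does not rise → ill-formed
slub — violates constraint (a): syllable 1 coda /b/ has 1 consonant (> 0) → ill-formed
bre — σ1 onset /br/ (1→4 rises), coda /∅/ ok → well-formed
nlwo — violates constraint (b): syllable 1 onset /nlw/ has 3 consonants (> 2) → ill-formed
Well-formed: tju, nwe.ve, bre → 3.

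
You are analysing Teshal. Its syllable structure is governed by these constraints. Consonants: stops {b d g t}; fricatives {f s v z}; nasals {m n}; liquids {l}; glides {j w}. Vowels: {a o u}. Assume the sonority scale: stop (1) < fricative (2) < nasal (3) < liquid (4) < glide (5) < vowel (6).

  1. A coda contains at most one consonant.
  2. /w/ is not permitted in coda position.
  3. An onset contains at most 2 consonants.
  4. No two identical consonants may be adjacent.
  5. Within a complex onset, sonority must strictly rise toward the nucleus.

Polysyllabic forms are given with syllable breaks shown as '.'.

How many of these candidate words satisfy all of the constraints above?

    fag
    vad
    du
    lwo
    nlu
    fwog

fag — σ1 onset /f/, coda /g/ ok → licit
vad — σ1 onset /v/, coda /d/ ok → licit
du — σ1 onset /d/, coda /∅/ ok → licit
lwo — σ1 onset /lw/ (4→5 rises), coda /∅/ ok → licit
nlu — σ1 onset /nl/ (3→4 rises), coda /∅/ ok → licit
fwog — σ1 onset /fw/ (2→5 rises), coda /g/ ok → licit
Licit: fag, vad, du, lwo, nlu, fwog → 6.

6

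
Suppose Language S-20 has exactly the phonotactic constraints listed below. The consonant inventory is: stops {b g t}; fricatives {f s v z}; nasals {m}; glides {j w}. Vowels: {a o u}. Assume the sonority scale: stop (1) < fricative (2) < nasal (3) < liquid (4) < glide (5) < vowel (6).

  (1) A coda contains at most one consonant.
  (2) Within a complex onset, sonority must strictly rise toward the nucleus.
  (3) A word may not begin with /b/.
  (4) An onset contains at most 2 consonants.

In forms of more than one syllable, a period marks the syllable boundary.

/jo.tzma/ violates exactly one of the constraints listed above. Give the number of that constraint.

/jo.tzma/: syllable 2 onset /tzm/ has 3 consonants (> 2).
This is a violation of constraint 4: "An onset contains at most 2 consonants."
The remaining constraints (1, 2, 3) are satisfied.

4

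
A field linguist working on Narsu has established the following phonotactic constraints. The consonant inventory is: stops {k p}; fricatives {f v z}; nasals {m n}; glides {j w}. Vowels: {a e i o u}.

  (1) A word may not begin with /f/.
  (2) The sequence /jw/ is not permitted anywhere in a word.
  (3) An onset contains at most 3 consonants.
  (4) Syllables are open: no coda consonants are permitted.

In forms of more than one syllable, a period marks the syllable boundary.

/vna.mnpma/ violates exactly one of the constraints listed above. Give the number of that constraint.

/vna.mnpma/: syllable 2 onset /mnpm/ has 4 consonants (> 3).
This is a violation of constraint 3: "An onset contains at most 3 consonants."
The remaining constraints (1, 2, 4) are satisfied.

3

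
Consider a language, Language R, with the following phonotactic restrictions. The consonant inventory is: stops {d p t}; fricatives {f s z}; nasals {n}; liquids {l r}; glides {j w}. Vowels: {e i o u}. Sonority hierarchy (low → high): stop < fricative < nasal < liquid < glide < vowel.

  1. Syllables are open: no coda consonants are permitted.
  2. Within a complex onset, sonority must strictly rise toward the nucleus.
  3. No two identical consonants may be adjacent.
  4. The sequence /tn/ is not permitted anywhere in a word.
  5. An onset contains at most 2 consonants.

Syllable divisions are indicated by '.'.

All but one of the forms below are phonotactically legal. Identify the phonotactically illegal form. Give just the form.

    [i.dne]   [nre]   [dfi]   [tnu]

[tnu]

[i.dne] — σ1 onset /∅/, coda /∅/ ok; σ2 onset /dn/ (1→3 rises), coda /∅/ ok → phonotactically legal
[nre] — σ1 onset /nr/ (3→4 rises), coda /∅/ ok → phonotactically legal
[dfi] — σ1 onset /df/ (1→2 rises), coda /∅/ ok → phonotactically legal
[tnu] — violates constraint 4: contains banned sequence /tn/ → phonotactically illegal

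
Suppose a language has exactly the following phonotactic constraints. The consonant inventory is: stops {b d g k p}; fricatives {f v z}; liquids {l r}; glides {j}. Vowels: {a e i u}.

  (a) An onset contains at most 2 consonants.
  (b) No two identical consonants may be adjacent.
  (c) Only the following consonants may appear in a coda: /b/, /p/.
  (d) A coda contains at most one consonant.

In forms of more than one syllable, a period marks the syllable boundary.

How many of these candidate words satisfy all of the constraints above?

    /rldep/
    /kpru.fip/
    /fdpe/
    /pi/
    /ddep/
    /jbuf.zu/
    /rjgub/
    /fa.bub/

/rldep/ — violates constraint (a): syllable 1 onset /rld/ has 3 consonants (> 2) → not permitted
/kpru.fip/ — violates constraint (a): syllable 1 onset /kpr/ has 3 consonants (> 2) → not permitted
/fdpe/ — violates constraint (a): syllable 1 onset /fdp/ has 3 consonants (> 2) → not permitted
/pi/ — σ1 onset /p/, coda /∅/ ok → permitted
/ddep/ — violates constraint (b): adjacent identical consonants /dd/ → not permitted
/jbuf.zu/ — violates constraint (c): syllable 1 coda contains /f/, which is not a licensed coda consonant → not permitted
/rjgub/ — violates constraint (a): syllable 1 onset /rjg/ has 3 consonants (> 2) → not permitted
/fa.bub/ — σ1 onset /f/, coda /∅/ ok; σ2 onset /b/, coda /b/ ok → permitted
Permitted: /pi/, /fa.bub/ → 2.

2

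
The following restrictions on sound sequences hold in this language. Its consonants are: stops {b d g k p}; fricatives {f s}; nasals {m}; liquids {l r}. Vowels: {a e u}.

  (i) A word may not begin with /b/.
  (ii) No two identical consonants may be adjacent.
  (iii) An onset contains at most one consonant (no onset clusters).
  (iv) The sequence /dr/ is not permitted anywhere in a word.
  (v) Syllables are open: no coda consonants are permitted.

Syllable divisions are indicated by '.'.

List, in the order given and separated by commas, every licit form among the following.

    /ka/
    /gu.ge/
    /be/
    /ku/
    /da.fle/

/ka/ — σ1 onset /k/, coda /∅/ ok → licit
/gu.ge/ — σ1 onset /g/, coda /∅/ ok; σ2 onset /g/, coda /∅/ ok → licit
/be/ — violates constraint (i): word begins with /b/ → illicit
/ku/ — σ1 onset /k/, coda /∅/ ok → licit
/da.fle/ — violates constraint (iii): syllable 2 onset /fl/ has 2 consonants (> 1) → illicit

/ka/, /gu.ge/, /ku/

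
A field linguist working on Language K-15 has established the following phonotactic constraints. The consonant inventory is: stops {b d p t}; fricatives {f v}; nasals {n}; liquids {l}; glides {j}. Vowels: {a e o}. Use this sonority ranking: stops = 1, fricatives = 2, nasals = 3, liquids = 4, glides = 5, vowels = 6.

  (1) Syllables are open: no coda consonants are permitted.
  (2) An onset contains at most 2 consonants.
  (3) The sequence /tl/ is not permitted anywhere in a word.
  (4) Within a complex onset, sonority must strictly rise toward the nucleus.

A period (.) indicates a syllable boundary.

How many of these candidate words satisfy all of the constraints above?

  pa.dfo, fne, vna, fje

pa.dfo — σ1 onset /p/, coda /∅/ ok; σ2 onset /df/ (1→2 rises), coda /∅/ ok → phonotactically legal
fne — σ1 onset /fn/ (2→3 rises), coda /∅/ ok → phonotactically legal
vna — σ1 onset /vn/ (2→3 rises), coda /∅/ ok → phonotactically legal
fje — σ1 onset /fj/ (2→5 rises), coda /∅/ ok → phonotactically legal
Phonotactically legal: pa.dfo, fne, vna, fje → 4.

4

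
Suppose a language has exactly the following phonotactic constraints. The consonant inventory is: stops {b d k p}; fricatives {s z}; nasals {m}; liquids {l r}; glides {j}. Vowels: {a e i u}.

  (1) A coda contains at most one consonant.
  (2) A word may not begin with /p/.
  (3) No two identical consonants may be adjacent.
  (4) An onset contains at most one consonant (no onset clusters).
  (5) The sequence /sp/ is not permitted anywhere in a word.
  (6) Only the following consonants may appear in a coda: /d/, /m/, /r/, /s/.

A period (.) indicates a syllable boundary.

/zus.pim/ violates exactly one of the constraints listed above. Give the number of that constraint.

/zus.pim/: contains banned sequence /sp/.
This is a violation of constraint 5: "The sequence /sp/ is not permitted anywhere in a word."
The remaining constraints (1, 2, 3, 4, 6) are satisfied.

5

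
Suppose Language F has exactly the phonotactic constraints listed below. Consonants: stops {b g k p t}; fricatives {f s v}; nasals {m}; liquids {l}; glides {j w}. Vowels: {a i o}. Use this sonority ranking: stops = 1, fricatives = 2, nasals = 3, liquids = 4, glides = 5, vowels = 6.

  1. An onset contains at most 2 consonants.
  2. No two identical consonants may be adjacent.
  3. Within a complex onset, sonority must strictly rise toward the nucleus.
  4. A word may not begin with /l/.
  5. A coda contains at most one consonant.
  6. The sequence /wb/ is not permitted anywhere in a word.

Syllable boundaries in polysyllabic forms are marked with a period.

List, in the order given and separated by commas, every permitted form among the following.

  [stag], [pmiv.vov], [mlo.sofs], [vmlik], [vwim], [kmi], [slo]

[vwim], [kmi], [slo]

[stag] — violates constraint 3: syllable 1 onset /st/: /s/ (fricative, 2) → /t/ (stop, 1) does not rise → not permitted
[pmiv.vov] — violates constraint 2: adjacent identical consonants /vv/ → not permitted
[mlo.sofs] — violates constraint 5: syllable 2 coda /fs/ has 2 consonants (> 1) → not permitted
[vmlik] — violates constraint 1: syllable 1 onset /vml/ has 3 consonants (> 2) → not permitted
[vwim] — σ1 onset /vw/ (2→5 rises), coda /m/ ok → permitted
[kmi] — σ1 onset /km/ (1→3 rises), coda /∅/ ok → permitted
[slo] — σ1 onset /sl/ (2→4 rises), coda /∅/ ok → permitted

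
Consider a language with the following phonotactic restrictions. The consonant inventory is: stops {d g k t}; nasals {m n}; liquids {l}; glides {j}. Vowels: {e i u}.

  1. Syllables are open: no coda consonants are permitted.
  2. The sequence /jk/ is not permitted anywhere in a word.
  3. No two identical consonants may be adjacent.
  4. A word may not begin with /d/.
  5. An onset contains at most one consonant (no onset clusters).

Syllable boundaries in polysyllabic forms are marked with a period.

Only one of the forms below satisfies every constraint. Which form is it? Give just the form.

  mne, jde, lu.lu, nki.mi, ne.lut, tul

lu.lu

mne — violates constraint 5: syllable 1 onset /mn/ has 2 consonants (> 1) → not permitted
jde — violates constraint 5: syllable 1 onset /jd/ has 2 consonants (> 1) → not permitted
lu.lu — σ1 onset /l/, coda /∅/ ok; σ2 onset /l/, coda /∅/ ok → permitted
nki.mi — violates constraint 5: syllable 1 onset /nk/ has 2 consonants (> 1) → not permitted
ne.lut — violates constraint 1: syllable 2 coda /t/ has 1 consonant (> 0) → not permitted
tul — violates constraint 1: syllable 1 coda /l/ has 1 consonant (> 0) → not permitted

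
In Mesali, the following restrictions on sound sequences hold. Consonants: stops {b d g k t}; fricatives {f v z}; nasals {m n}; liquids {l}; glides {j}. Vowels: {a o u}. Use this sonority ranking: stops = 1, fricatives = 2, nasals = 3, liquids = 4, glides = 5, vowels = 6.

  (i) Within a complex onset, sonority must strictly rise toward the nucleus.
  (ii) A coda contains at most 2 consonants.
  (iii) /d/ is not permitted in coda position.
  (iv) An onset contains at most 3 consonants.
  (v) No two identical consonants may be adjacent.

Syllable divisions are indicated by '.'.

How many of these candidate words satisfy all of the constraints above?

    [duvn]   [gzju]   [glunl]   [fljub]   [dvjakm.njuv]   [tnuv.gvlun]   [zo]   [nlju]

8

[duvn] — σ1 onset /d/, coda /vn/ (2C) ok → permitted
[gzju] — σ1 onset /gzj/ (1→2→5 rises), coda /∅/ ok → permitted
[glunl] — σ1 onset /gl/ (1→4 rises), coda /nl/ (2C) ok → permitted
[fljub] — σ1 onset /flj/ (2→4→5 rises), coda /b/ ok → permitted
[dvjakm.njuv] — σ1 onset /dvj/ (1→2→5 rises), coda /km/ (2C) ok; σ2 onset /nj/ (3→5 rises), coda /v/ ok → permitted
[tnuv.gvlun] — σ1 onset /tn/ (1→3 rises), coda /v/ ok; σ2 onset /gvl/ (1→2→4 rises), coda /n/ ok → permitted
[zo] — σ1 onset /z/, coda /∅/ ok → permitted
[nlju] — σ1 onset /nlj/ (3→4→5 rises), coda /∅/ ok → permitted
Permitted: [duvn], [gzju], [glunl], [fljub], [dvjakm.njuv], [tnuv.gvlun], [zo], [nlju] → 8.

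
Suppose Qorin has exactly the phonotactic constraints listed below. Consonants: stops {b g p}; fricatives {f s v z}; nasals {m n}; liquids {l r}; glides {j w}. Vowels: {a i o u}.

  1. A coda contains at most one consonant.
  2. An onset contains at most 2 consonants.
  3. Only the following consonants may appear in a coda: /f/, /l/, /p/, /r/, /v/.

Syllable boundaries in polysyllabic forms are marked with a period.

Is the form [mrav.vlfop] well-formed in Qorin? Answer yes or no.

[mrav.vlfop] — violates constraint 2: syllable 2 onset /vlf/ has 3 consonants (> 2) → ill-formed

no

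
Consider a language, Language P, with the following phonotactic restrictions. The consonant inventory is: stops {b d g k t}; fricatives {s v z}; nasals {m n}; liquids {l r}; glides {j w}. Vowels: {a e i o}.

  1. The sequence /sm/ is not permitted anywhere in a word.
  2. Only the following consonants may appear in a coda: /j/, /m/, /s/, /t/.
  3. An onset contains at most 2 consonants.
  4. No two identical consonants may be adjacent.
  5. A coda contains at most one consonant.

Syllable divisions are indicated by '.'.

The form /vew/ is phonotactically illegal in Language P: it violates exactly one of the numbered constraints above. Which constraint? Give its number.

/vew/: syllable 1 coda contains /w/, which is not a licensed coda consonant.
This is a violation of constraint 2: "Only the following consonants may appear in a coda: /j/, /m/, /s/, /t/."
The remaining constraints (1, 3, 4, 5) are satisfied.

2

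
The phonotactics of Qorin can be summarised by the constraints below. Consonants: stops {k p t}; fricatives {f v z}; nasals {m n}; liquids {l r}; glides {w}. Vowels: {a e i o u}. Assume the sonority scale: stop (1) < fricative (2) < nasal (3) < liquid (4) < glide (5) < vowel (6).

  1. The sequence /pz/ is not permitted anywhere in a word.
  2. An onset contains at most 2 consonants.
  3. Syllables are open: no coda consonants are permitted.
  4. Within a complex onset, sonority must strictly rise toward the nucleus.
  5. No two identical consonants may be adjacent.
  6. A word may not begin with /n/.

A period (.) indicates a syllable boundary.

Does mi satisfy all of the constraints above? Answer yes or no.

mi — σ1 onset /m/, coda /∅/ ok → well-formed

yes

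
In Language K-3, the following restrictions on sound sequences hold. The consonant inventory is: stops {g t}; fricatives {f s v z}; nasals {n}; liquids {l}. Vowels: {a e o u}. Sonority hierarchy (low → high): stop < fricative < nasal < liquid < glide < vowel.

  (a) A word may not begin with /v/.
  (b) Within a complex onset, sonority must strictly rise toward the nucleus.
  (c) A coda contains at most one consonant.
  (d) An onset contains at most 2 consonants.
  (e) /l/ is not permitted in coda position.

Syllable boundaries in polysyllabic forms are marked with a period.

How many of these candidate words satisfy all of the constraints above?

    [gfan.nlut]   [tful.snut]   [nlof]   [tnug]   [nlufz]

3

[gfan.nlut] — σ1 onset /gf/ (1→2 rises), coda /n/ ok; σ2 onset /nl/ (3→4 rises), coda /t/ ok → well-formed
[tful.snut] — violates constraint (e): syllable 1 coda contains /l/ → ill-formed
[nlof] — σ1 onset /nl/ (3→4 rises), coda /f/ ok → well-formed
[tnug] — σ1 onset /tn/ (1→3 rises), coda /g/ ok → well-formed
[nlufz] — violates constraint (c): syllable 1 coda /fz/ has 2 consonants (> 1) → ill-formed
Well-formed: [gfan.nlut], [nlof], [tnug] → 3.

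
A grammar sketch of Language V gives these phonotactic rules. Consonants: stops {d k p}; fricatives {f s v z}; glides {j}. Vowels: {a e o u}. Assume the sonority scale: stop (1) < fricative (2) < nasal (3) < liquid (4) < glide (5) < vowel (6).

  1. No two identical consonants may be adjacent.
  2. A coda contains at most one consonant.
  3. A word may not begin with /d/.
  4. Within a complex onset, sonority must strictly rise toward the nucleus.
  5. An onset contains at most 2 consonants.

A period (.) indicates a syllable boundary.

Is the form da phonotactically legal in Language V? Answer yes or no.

da — violates constraint 3: word begins with /d/ → phonotactically illegal

no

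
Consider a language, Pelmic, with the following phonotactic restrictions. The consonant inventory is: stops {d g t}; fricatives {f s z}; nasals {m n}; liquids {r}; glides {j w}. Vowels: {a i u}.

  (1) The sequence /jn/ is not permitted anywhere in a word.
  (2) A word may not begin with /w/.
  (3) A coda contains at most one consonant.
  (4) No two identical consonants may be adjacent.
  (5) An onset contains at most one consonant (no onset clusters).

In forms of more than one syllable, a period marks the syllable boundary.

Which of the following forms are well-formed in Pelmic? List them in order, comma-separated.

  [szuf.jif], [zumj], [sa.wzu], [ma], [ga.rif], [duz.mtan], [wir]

[ma], [ga.rif]

[szuf.jif] — violates constraint 5: syllable 1 onset /sz/ has 2 consonants (> 1) → ill-formed
[zumj] — violates constraint 3: syllable 1 coda /mj/ has 2 consonants (> 1) → ill-formed
[sa.wzu] — violates constraint 5: syllable 2 onset /wz/ has 2 consonants (> 1) → ill-formed
[ma] — σ1 onset /m/, coda /∅/ ok → well-formed
[ga.rif] — σ1 onset /g/, coda /∅/ ok; σ2 onset /r/, coda /f/ ok → well-formed
[duz.mtan] — violates constraint 5: syllable 2 onset /mt/ has 2 consonants (> 1) → ill-formed
[wir] — violates constraint 2: word begins with /w/ → ill-formed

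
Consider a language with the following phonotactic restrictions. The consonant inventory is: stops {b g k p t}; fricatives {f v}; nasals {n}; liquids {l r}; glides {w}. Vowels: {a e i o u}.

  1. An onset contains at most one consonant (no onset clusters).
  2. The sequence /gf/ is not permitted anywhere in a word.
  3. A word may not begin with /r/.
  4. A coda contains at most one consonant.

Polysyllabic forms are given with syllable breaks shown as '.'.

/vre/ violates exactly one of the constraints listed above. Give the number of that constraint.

/vre/: syllable 1 onset /vr/ has 2 consonants (> 1).
This is a violation of constraint 1: "An onset contains at most one consonant (no onset clusters)."
The remaining constraints (2, 3, 4) are satisfied.

1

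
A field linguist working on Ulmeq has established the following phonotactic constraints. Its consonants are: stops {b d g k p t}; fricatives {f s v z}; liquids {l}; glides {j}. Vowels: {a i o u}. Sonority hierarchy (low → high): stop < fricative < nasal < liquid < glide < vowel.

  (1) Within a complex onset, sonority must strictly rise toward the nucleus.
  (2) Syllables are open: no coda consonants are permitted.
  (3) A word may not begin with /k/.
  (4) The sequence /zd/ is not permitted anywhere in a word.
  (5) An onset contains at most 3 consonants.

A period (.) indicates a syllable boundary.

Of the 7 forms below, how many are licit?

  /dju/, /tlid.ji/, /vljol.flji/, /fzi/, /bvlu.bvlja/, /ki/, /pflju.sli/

/dju/ — σ1 onset /dj/ (1→5 rises), coda /∅/ ok → licit
/tlid.ji/ — violates constraint 2: syllable 1 coda /d/ has 1 consonant (> 0) → illicit
/vljol.flji/ — violates constraint 2: syllable 1 coda /l/ has 1 consonant (> 0) → illicit
/fzi/ — violates constraint 1: syllable 1 onset /fz/: /f/ (fricative, 2) → /z/ (fricative, 2) does not rise → illicit
/bvlu.bvlja/ — violates constraint 5: syllable 2 onset /bvlj/ has 4 consonants (> 3) → illicit
/ki/ — violates constraint 3: word begins with /k/ → illicit
/pflju.sli/ — violates constraint 5: syllable 1 onset /pflj/ has 4 consonants (> 3) → illicit
Licit: /dju/ → 1.

1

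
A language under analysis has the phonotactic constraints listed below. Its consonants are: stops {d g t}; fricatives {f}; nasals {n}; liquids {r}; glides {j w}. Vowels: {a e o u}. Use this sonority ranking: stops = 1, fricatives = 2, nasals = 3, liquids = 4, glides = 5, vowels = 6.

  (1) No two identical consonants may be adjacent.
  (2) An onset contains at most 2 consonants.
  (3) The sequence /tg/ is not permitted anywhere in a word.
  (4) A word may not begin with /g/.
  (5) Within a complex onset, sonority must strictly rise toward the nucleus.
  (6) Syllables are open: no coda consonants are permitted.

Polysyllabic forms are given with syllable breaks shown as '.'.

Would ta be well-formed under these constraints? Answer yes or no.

ta — σ1 onset /t/, coda /∅/ ok → well-formed

yes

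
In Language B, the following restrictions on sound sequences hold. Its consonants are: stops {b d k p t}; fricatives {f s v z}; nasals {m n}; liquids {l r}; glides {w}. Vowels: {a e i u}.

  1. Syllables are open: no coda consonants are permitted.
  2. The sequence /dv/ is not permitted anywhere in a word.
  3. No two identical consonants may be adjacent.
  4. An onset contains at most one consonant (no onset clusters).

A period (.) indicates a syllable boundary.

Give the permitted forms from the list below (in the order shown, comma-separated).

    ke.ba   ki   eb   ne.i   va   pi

ke.ba, ki, ne.i, va, pi

ke.ba — σ1 onset /k/, coda /∅/ ok; σ2 onset /b/, coda /∅/ ok → permitted
ki — σ1 onset /k/, coda /∅/ ok → permitted
eb — violates constraint 1: syllable 1 coda /b/ has 1 consonant (> 0) → not permitted
ne.i — σ1 onset /n/, coda /∅/ ok; σ2 onset /∅/, coda /∅/ ok → permitted
va — σ1 onset /v/, coda /∅/ ok → permitted
pi — σ1 onset /p/, coda /∅/ ok → permitted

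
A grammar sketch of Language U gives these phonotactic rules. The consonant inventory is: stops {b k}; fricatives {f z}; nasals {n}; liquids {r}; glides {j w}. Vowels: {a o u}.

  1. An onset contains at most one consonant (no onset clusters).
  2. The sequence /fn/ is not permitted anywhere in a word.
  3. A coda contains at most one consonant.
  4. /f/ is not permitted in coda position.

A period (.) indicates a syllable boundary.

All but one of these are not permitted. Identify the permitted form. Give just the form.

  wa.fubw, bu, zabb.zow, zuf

bu

wa.fubw — violates constraint 3: syllable 2 coda /bw/ has 2 consonants (> 1) → not permitted
bu — σ1 onset /b/, coda /∅/ ok → permitted
zabb.zow — violates constraint 3: syllable 1 coda /bb/ has 2 consonants (> 1) → not permitted
zuf — violates constraint 4: syllable 1 coda contains /f/ → not permitted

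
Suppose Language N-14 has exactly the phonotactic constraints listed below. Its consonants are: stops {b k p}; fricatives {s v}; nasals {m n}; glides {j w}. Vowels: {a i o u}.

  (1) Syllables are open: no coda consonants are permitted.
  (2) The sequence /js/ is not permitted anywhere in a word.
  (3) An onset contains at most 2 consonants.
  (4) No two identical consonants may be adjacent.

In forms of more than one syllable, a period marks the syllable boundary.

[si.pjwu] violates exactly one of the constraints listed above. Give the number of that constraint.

[si.pjwu]: syllable 2 onset /pjw/ has 3 consonants (> 2).
This is a violation of constraint 3: "An onset contains at most 2 consonants."
The remaining constraints (1, 2, 4) are satisfied.

3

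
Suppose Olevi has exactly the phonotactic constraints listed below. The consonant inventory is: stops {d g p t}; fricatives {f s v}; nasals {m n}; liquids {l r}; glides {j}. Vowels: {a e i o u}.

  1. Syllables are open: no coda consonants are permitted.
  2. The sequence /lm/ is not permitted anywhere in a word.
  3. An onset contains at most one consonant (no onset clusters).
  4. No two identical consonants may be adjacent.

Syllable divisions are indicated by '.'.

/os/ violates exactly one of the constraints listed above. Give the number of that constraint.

1

/os/: syllable 1 coda /s/ has 1 consonant (> 0).
This is a violation of constraint 1: "Syllables are open: no coda consonants are permitted."
The remaining constraints (2, 3, 4) are satisfied.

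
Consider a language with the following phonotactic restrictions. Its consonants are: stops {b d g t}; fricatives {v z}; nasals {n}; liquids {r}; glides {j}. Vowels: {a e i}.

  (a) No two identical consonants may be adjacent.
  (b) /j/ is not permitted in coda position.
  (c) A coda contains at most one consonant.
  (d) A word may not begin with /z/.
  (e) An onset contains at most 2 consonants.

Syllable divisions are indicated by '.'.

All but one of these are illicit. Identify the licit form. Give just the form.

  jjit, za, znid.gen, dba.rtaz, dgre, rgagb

jjit — violates constraint (a): adjacent identical consonants /jj/ → illicit
za — violates constraint (d): word begins with /z/ → illicit
znid.gen — violates constraint (d): word begins with /z/ → illicit
dba.rtaz — σ1 onset /db/ (2C), coda /∅/ ok; σ2 onset /rt/ (2C), coda /z/ ok → licit
dgre — violates constraint (e): syllable 1 onset /dgr/ has 3 consonants (> 2) → illicit
rgagb — violates constraint (c): syllable 1 coda /gb/ has 2 consonants (> 1) → illicit

dba.rtaz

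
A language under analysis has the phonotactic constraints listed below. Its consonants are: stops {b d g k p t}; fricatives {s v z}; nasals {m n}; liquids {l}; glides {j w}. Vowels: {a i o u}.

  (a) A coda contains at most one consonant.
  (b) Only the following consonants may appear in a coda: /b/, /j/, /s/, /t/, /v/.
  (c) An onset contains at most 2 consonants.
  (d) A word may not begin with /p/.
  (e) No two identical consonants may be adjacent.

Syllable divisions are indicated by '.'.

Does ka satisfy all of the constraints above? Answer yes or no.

yes

ka — σ1 onset /k/, coda /∅/ ok → permitted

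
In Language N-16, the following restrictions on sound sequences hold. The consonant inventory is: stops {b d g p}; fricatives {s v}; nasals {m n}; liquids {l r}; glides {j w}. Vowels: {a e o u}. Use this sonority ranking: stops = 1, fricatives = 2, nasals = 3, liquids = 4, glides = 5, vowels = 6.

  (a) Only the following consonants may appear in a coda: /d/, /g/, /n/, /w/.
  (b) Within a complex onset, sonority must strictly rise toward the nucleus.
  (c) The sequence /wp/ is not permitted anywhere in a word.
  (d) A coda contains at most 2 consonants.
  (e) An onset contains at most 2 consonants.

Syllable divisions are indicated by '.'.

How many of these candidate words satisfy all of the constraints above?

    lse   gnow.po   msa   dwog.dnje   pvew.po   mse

0

lse — violates constraint (b): syllable 1 onset /ls/: /l/ (liquid, 4) → /s/ (fricative, 2) does not rise → ill-formed
gnow.po — violates constraint (c): contains banned sequence /wp/ → ill-formed
msa — violates constraint (b): syllable 1 onset /ms/: /m/ (nasal, 3) → /s/ (fricative, 2) does not rise → ill-formed
dwog.dnje — violates constraint (e): syllable 2 onset /dnj/ has 3 consonants (> 2) → ill-formed
pvew.po — violates constraint (c): contains banned sequence /wp/ → ill-formed
mse — violates constraint (b): syllable 1 onset /ms/: /m/ (nasal, 3) → /s/ (fricative, 2) does not rise → ill-formed
No form is well-formed → 0.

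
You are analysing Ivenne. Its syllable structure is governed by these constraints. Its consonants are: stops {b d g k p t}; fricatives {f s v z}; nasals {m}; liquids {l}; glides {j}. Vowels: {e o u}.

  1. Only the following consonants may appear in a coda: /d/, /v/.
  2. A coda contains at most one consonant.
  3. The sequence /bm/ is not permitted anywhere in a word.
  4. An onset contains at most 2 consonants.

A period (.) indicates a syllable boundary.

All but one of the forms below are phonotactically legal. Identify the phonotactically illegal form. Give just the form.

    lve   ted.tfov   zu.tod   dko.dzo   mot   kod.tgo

lve — σ1 onset /lv/ (2C), coda /∅/ ok → phonotactically legal
ted.tfov — σ1 onset /t/, coda /d/ ok; σ2 onset /tf/ (2C), coda /v/ ok → phonotactically legal
zu.tod — σ1 onset /z/, coda /∅/ ok; σ2 onset /t/, coda /d/ ok → phonotactically legal
dko.dzo — σ1 onset /dk/ (2C), coda /∅/ ok; σ2 onset /dz/ (2C), coda /∅/ ok → phonotactically legal
mot — violates constraint 1: syllable 1 coda contains /t/, which is not a licensed coda consonant → phonotactically illegal
kod.tgo — σ1 onset /k/, coda /d/ ok; σ2 onset /tg/ (2C), coda /∅/ ok → phonotactically legal

mot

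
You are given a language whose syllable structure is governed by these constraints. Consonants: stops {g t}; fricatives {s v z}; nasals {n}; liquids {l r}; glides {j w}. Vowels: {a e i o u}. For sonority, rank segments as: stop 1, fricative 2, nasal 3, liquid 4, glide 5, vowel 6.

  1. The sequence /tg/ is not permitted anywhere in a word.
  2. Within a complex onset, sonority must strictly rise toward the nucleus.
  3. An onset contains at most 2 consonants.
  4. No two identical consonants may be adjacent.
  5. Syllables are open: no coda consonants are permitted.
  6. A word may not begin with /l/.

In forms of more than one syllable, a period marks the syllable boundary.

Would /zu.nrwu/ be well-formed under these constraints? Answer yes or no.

/zu.nrwu/ — violates constraint 3: syllable 2 onset /nrw/ has 3 consonants (> 2) → ill-formed

no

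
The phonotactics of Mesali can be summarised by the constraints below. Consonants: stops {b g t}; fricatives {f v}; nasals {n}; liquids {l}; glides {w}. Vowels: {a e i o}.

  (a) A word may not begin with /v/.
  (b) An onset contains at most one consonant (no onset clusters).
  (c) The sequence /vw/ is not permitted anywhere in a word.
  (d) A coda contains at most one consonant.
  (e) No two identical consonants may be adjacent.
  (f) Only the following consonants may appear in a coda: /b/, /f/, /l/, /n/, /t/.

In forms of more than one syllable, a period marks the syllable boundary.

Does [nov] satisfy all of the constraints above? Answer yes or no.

no

[nov] — violates constraint (f): syllable 1 coda contains /v/, which is not a licensed coda consonant → phonotactically illegal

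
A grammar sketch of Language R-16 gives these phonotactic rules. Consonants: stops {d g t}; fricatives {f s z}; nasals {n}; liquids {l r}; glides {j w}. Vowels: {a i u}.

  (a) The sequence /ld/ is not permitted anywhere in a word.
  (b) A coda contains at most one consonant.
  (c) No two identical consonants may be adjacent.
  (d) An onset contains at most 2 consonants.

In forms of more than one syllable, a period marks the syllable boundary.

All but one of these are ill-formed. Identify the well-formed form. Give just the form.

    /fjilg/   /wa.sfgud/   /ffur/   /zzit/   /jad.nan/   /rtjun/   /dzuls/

/fjilg/ — violates constraint (b): syllable 1 coda /lg/ has 2 consonants (> 1) → ill-formed
/wa.sfgud/ — violates constraint (d): syllable 2 onset /sfg/ has 3 consonants (> 2) → ill-formed
/ffur/ — violates constraint (c): adjacent identical consonants /ff/ → ill-formed
/zzit/ — violates constraint (c): adjacent identical consonants /zz/ → ill-formed
/jad.nan/ — σ1 onset /j/, coda /d/ ok; σ2 onset /n/, coda /n/ ok → well-formed
/rtjun/ — violates constraint (d): syllable 1 onset /rtj/ has 3 consonants (> 2) → ill-formed
/dzuls/ — violates constraint (b): syllable 1 coda /ls/ has 2 consonants (> 1) → ill-formed

/jad.nan/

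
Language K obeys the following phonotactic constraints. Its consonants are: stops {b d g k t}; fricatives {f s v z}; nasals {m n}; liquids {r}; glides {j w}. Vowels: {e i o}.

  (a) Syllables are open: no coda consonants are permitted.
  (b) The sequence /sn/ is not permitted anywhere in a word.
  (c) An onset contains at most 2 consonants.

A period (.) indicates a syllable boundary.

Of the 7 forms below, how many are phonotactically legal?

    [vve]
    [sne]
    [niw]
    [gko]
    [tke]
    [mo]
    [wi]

5

[vve] — σ1 onset /vv/ (2C), coda /∅/ ok → phonotactically legal
[sne] — violates constraint (b): contains banned sequence /sn/ → phonotactically illegal
[niw] — violates constraint (a): syllable 1 coda /w/ has 1 consonant (> 0) → phonotactically illegal
[gko] — σ1 onset /gk/ (2C), coda /∅/ ok → phonotactically legal
[tke] — σ1 onset /tk/ (2C), coda /∅/ ok → phonotactically legal
[mo] — σ1 onset /m/, coda /∅/ ok → phonotactically legal
[wi] — σ1 onset /w/, coda /∅/ ok → phonotactically legal
Phonotactically legal: [vve], [gko], [tke], [mo], [wi] → 5.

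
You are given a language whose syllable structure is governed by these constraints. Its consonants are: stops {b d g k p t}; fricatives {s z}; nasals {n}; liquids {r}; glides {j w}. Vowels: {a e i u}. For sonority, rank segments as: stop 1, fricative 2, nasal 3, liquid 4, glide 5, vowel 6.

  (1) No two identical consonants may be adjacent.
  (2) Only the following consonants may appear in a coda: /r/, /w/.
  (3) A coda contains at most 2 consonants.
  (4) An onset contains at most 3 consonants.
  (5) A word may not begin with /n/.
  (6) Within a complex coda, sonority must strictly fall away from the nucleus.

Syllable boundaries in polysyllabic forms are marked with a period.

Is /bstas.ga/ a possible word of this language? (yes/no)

no

/bstas.ga/ — violates constraint 2: syllable 1 coda contains /s/, which is not a licensed coda consonant → illicit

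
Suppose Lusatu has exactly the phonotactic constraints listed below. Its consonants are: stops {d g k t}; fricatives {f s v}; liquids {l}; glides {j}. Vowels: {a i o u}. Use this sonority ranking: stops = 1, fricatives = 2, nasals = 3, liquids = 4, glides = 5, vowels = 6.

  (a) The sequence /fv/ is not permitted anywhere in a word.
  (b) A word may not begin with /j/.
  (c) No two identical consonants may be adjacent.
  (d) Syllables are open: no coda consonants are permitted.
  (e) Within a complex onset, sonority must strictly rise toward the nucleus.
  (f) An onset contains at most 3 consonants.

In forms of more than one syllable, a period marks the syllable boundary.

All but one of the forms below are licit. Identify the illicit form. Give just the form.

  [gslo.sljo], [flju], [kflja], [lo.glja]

[kflja]

[gslo.sljo] — σ1 onset /gsl/ (1→2→4 rises), coda /∅/ ok; σ2 onset /slj/ (2→4→5 rises), coda /∅/ ok → licit
[flju] — σ1 onset /flj/ (2→4→5 rises), coda /∅/ ok → licit
[kflja] — violates constraint (f): syllable 1 onset /kflj/ has 4 consonants (> 3) → illicit
[lo.glja] — σ1 onset /l/, coda /∅/ ok; σ2 onset /glj/ (1→4→5 rises), coda /∅/ ok → licit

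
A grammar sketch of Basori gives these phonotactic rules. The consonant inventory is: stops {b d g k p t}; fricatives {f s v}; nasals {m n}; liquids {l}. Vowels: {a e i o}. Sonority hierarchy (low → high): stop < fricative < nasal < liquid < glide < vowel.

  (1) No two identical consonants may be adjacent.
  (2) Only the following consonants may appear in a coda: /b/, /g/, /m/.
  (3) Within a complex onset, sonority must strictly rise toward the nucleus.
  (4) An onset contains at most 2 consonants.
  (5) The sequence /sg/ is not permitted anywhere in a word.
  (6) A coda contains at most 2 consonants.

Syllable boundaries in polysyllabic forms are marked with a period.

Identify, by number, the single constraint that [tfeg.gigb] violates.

[tfeg.gigb]: adjacent identical consonants /gg/.
This is a violation of constraint 1: "No two identical consonants may be adjacent."
The remaining constraints (2, 3, 4, 5, 6) are satisfied.

1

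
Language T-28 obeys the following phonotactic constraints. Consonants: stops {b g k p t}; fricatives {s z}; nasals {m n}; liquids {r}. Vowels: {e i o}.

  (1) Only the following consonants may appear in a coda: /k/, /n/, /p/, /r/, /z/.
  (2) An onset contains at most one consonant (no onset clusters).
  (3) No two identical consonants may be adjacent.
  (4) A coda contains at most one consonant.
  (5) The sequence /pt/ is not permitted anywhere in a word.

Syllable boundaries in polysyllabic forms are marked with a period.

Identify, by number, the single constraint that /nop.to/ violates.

5

/nop.to/: contains banned sequence /pt/.
This is a violation of constraint 5: "The sequence /pt/ is not permitted anywhere in a word."
The remaining constraints (1, 2, 3, 4) are satisfied.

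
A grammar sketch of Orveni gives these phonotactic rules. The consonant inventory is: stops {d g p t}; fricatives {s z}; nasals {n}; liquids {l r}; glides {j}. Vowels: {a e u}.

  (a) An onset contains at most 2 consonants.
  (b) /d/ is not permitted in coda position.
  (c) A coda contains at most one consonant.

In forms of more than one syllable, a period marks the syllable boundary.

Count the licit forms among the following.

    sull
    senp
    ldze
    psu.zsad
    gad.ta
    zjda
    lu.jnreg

sull — violates constraint (c): syllable 1 coda /ll/ has 2 consonants (> 1) → illicit
senp — violates constraint (c): syllable 1 coda /np/ has 2 consonants (> 1) → illicit
ldze — violates constraint (a): syllable 1 onset /ldz/ has 3 consonants (> 2) → illicit
psu.zsad — violates constraint (b): syllable 2 coda contains /d/ → illicit
gad.ta — violates constraint (b): syllable 1 coda contains /d/ → illicit
zjda — violates constraint (a): syllable 1 onset /zjd/ has 3 consonants (> 2) → illicit
lu.jnreg — violates constraint (a): syllable 2 onset /jnr/ has 3 consonants (> 2) → illicit
No form is licit → 0.

0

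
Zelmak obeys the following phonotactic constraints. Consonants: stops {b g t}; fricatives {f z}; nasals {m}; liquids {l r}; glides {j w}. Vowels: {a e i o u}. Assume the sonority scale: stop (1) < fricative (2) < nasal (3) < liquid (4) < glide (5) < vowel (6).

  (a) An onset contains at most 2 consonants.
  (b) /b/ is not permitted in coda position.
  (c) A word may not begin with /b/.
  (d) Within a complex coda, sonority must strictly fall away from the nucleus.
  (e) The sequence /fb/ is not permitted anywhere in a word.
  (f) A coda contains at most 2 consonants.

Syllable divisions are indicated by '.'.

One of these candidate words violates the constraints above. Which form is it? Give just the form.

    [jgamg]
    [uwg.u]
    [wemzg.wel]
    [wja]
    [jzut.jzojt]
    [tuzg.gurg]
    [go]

[jgamg] — σ1 onset /jg/ (2C), coda /mg/ (3→1 falls) ok → phonotactically legal
[uwg.u] — σ1 onset /∅/, coda /wg/ (5→1 falls) ok; σ2 onset /∅/, coda /∅/ ok → phonotactically legal
[wemzg.wel] — violates constraint (f): syllable 1 coda /mzg/ has 3 consonants (> 2) → phonotactically illegal
[wja] — σ1 onset /wj/ (2C), coda /∅/ ok → phonotactically legal
[jzut.jzojt] — σ1 onset /jz/ (2C), coda /t/ ok; σ2 onset /jz/ (2C), coda /jt/ (5→1 falls) ok → phonotactically legal
[tuzg.gurg] — σ1 onset /t/, coda /zg/ (2→1 falls) ok; σ2 onset /g/, coda /rg/ (4→1 falls) ok → phonotactically legal
[go] — σ1 onset /g/, coda /∅/ ok → phonotactically legal

[wemzg.wel]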